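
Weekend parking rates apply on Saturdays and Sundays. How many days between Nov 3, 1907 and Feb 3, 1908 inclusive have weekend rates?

27

Nov 3, 1907 is a Sunday.
That's 93 days from start to end, counting both.
93 = 7 × 13 + 2, so there are 13 full weeks plus 2 extra days.
Each full week contributes 2 weekend days (Sat, Sun): 13 × 2 = 26.
The 2 extra days are Sunday, Monday — 1 of them qualifies.
Total: 26 + 1 = 27.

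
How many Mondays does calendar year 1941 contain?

1 January 1941 is a Wednesday.
That's 365 days from start to end, counting both.
365 = 7 × 52 + 1, so there are 52 full weeks plus 1 extra day.
Each full week contributes one Monday: 52 so far.
The 1 extra day is Wed — none qualify.
Total: 52 + 0 = 52.

52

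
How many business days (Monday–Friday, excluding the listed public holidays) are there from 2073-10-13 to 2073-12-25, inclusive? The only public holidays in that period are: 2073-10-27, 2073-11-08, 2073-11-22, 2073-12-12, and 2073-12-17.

48

2073-10-13 is a Friday.
That's 74 days from start to end, counting both.
74 = 7 × 10 + 4, so there are 10 full weeks plus 4 extra days.
Each full week contributes 5 weekdays (Mon–Fri): 10 × 5 = 50.
The 4 extra days are Friday, Saturday, Sunday, Monday — 2 of them qualify.
Total: 50 + 2 = 52.
Holidays: 2073-10-27 (Fri); 2073-11-08 (Wed); 2073-11-22 (Wed); 2073-12-12 (Tue); 2073-12-17 (Sun).
4 of the 5 holidays fall on weekdays; the rest are weekends and were already excluded.
Business days: 52 − 4 = 48.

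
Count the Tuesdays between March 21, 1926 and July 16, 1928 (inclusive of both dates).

March 21, 1926 is a Sunday.
From March 21, 1926 to July 16, 1928 is 849 days inclusive.
849 = 7 × 121 + 2, so there are 121 full weeks plus 2 extra days.
Each full week contributes one Tuesday: 121 so far.
The 2 extra days are Sun, Mon — none qualify.
Total: 121 + 0 = 121.

121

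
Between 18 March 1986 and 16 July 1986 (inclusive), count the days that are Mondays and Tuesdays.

18 March 1986 is a Tuesday.
The range spans 121 days (inclusive of both endpoints).
121 = 7 × 17 + 2, so there are 17 full weeks plus 2 extra days.
Each full week contributes 2 days from the set (Mon, Tue): 17 × 2 = 34.
The 2 extra days are Tue, Wed — 1 of them qualifies.
Total: 34 + 1 = 35.

35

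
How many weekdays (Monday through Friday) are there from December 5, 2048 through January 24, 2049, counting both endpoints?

December 5, 2048 is a Saturday.
That's 51 days from start to end, counting both.
51 = 7 × 7 + 2, so there are 7 full weeks plus 2 extra days.
Each full week contributes 5 weekdays (Mon–Fri): 7 × 5 = 35.
The 2 extra days are Sat, Sun — none qualify.
Total: 35 + 0 = 35.

35 weekdays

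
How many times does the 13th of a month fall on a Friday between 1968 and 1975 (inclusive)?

13

Friday-the-13ths by year:
1968: Sep, Dec
1969: Jun
1970: Feb, Mar, Nov
1971: Aug
1972: Oct
1973: Apr, Jul
1974: Sep, Dec
1975: Jun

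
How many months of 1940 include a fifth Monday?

5

A month has five Mondays exactly when Monday falls within its first (length − 28) days.
Jan: 31 days, starts Mon → 5 of Mon, Tue, Wed ✓
Feb: 29 days, starts Thu → 5 of Thu
Mar: 31 days, starts Fri → 5 of Fri, Sat, Sun
Apr: 30 days, starts Mon → 5 of Mon, Tue ✓
May: 31 days, starts Wed → 5 of Wed, Thu, Fri
Jun: 30 days, starts Sat → 5 of Sat, Sun
Jul: 31 days, starts Mon → 5 of Mon, Tue, Wed ✓
Aug: 31 days, starts Thu → 5 of Thu, Fri, Sat
Sep: 30 days, starts Sun → 5 of Sun, Mon ✓
Oct: 31 days, starts Tue → 5 of Tue, Wed, Thu
Nov: 30 days, starts Fri → 5 of Fri, Sat
Dec: 31 days, starts Sun → 5 of Sun, Mon, Tue ✓
Months with five Mondays: Jan, Apr, Jul, Sep, Dec.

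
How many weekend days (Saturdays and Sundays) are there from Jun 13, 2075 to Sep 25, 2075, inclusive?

Jun 13, 2075 is a Thursday.
The range spans 105 days (inclusive of both endpoints).
105 = 7 × 15, so the span is exactly 15 full weeks.
Each full week contributes 2 weekend days (Sat, Sun): 15 × 2 = 30.
Total: 30.

30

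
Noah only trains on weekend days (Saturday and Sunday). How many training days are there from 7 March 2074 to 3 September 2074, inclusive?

52

7 March 2074 is a Wednesday.
That's 181 days from start to end, counting both.
181 = 7 × 25 + 6, so there are 25 full weeks plus 6 extra days.
Each full week contributes 2 weekend days (Sat, Sun): 25 × 2 = 50.
The 6 extra days are Wed, Thu, Fri, Sat, Sun, Mon — 2 of them qualify.
Total: 50 + 2 = 52.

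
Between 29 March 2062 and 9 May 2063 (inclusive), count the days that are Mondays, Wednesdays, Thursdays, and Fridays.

233

29 March 2062 is a Wednesday.
The range spans 407 days (inclusive of both endpoints).
407 = 7 × 58 + 1, so there are 58 full weeks plus 1 extra day.
Each full week contributes 4 days from the set (Mon, Wed, Thu, Fri): 58 × 4 = 232.
The 1 extra day is Wed — 1 of them qualifies.
Total: 232 + 1 = 233.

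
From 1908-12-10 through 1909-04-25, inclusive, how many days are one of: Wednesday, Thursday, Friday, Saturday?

79

1908-12-10 is a Thursday.
From 1908-12-10 to 1909-04-25 is 137 days inclusive.
137 = 7 × 19 + 4, so there are 19 full weeks plus 4 extra days.
Each full week contributes 4 days from the set (Wed, Thu, Fri, Sat): 19 × 4 = 76.
The 4 extra days are Thursday, Friday, Saturday, Sunday — 3 of them qualify.
Total: 76 + 3 = 79.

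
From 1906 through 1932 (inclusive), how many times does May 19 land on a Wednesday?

4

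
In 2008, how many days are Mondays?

52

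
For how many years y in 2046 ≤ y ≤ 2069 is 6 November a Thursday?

Day of week of November 6 in each year:
2046: Tue, 2047: Wed, 2048: Fri, 2049: Sat, 2050: Sun, 2051: Mon, 2052: Wed, 2053: Thu ✓, 2054: Fri, 2055: Sat, 2056: Mon, 2057: Tue, 2058: Wed, 2059: Thu ✓, 2060: Sat, 2061: Sun, 2062: Mon, 2063: Tue, 2064: Thu ✓, 2065: Fri, 2066: Sat, 2067: Sun, 2068: Tue, 2069: Wed
Thursdays: 2053, 2059, 2064.

3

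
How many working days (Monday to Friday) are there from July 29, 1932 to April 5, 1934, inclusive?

440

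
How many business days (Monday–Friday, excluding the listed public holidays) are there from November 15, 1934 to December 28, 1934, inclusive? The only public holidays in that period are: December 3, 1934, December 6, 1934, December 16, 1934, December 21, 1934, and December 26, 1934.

November 15, 1934 is a Thursday.
That's 44 days from start to end, counting both.
44 = 7 × 6 + 2, so there are 6 full weeks plus 2 extra days.
Each full week contributes 5 weekdays (Mon–Fri): 6 × 5 = 30.
The 2 extra days are Thursday, Friday — 2 of them qualify.
Total: 30 + 2 = 32.
Holidays: December 3, 1934 (Mon); December 6, 1934 (Thu); December 16, 1934 (Sun); December 21, 1934 (Fri); December 26, 1934 (Wed).
4 of the 5 holidays fall on weekdays; the rest are weekends and were already excluded.
Business days: 32 − 4 = 28.

28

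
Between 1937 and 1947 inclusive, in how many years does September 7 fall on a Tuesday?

Day of week of September 7 in each year:
1937: Tue ✓, 1938: Wed, 1939: Thu, 1940: Sat, 1941: Sun, 1942: Mon, 1943: Tue ✓, 1944: Thu, 1945: Fri, 1946: Sat, 1947: Sun
Tuesdays: 1937, 1943.

2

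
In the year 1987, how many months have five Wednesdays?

A month has five Wednesdays exactly when Wednesday falls within its first (length − 28) days.
Jan: 31 days, starts Thu → 5 of Thu, Fri, Sat
Feb: 28 days, starts Sun → 5 of (none)
Mar: 31 days, starts Sun → 5 of Sun, Mon, Tue
Apr: 30 days, starts Wed → 5 of Wed, Thu ✓
May: 31 days, starts Fri → 5 of Fri, Sat, Sun
Jun: 30 days, starts Mon → 5 of Mon, Tue
Jul: 31 days, starts Wed → 5 of Wed, Thu, Fri ✓
Aug: 31 days, starts Sat → 5 of Sat, Sun, Mon
Sep: 30 days, starts Tue → 5 of Tue, Wed ✓
Oct: 31 days, starts Thu → 5 of Thu, Fri, Sat
Nov: 30 days, starts Sun → 5 of Sun, Mon
Dec: 31 days, starts Tue → 5 of Tue, Wed, Thu ✓
Months with five Wednesdays: Apr, Jul, Sep, Dec.

4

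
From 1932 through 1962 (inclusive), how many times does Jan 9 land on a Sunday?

4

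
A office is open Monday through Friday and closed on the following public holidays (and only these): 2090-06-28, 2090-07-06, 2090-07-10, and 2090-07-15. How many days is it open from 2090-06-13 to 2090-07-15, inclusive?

2090-06-13 is a Tuesday.
The range spans 33 days (inclusive of both endpoints).
33 = 7 × 4 + 5, so there are 4 full weeks plus 5 extra days.
Each full week contributes 5 weekdays (Mon–Fri): 4 × 5 = 20.
The 5 extra days are Tue, Wed, Thu, Fri, Sat — 4 of them qualify.
Total: 20 + 4 = 24.
Holidays: 2090-06-28 (Wed); 2090-07-06 (Thu); 2090-07-10 (Mon); 2090-07-15 (Sat).
3 of the 4 holidays fall on weekdays; the rest are weekends and were already excluded.
Business days: 24 − 3 = 21.

21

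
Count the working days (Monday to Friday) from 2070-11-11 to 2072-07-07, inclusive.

433

2070-11-11 is a Tuesday.
That's 605 days from start to end, counting both.
605 = 7 × 86 + 3, so there are 86 full weeks plus 3 extra days.
Each full week contributes 5 weekdays (Mon–Fri): 86 × 5 = 430.
The 3 extra days are Tuesday, Wednesday, Thursday — 3 of them qualify.
Total: 430 + 3 = 433.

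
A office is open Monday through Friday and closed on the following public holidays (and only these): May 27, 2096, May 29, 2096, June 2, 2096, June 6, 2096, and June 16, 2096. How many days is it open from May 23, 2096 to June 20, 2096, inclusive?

May 23, 2096 is a Wednesday.
The range spans 29 days (inclusive of both endpoints).
29 = 7 × 4 + 1, so there are 4 full weeks plus 1 extra day.
Each full week contributes 5 weekdays (Mon–Fri): 4 × 5 = 20.
The 1 extra day is Wed — 1 of them qualifies.
Total: 20 + 1 = 21.
Holidays: May 27, 2096 (Sun); May 29, 2096 (Tue); June 2, 2096 (Sat); June 6, 2096 (Wed); June 16, 2096 (Sat).
2 of the 5 holidays fall on weekdays; the rest are weekends and were already excluded.
Business days: 21 − 2 = 19.

19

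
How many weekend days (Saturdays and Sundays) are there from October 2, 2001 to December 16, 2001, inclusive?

22

October 2, 2001 is a Tuesday.
From October 2, 2001 to December 16, 2001 is 76 days inclusive.
76 = 7 × 10 + 6, so there are 10 full weeks plus 6 extra days.
Each full week contributes 2 weekend days (Sat, Sun): 10 × 2 = 20.
The 6 extra days are Tuesday, Wednesday, Thursday, Friday, Saturday, Sunday — 2 of them qualify.
Total: 20 + 2 = 22.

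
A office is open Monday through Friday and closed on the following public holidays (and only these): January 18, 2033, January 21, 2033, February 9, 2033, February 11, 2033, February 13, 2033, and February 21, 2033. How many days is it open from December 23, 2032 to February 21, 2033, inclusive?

December 23, 2032 is a Thursday.
From December 23, 2032 to February 21, 2033 is 61 days inclusive.
61 = 7 × 8 + 5, so there are 8 full weeks plus 5 extra days.
Each full week contributes 5 weekdays (Mon–Fri): 8 × 5 = 40.
The 5 extra days are Thu, Fri, Sat, Sun, Mon — 3 of them qualify.
Total: 40 + 3 = 43.
Holidays: January 18, 2033 (Tue); January 21, 2033 (Fri); February 9, 2033 (Wed); February 11, 2033 (Fri); February 13, 2033 (Sun); February 21, 2033 (Mon).
5 of the 6 holidays fall on weekdays; the rest are weekends and were already excluded.
Business days: 43 − 5 = 38.

38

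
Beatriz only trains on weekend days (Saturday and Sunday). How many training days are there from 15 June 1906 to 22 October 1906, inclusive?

15 June 1906 is a Friday.
From 15 June 1906 to 22 October 1906 is 130 days inclusive.
130 = 7 × 18 + 4, so there are 18 full weeks plus 4 extra days.
Each full week contributes 2 weekend days (Sat, Sun): 18 × 2 = 36.
The 4 extra days are Fri, Sat, Sun, Mon — 2 of them qualify.
Total: 36 + 2 = 38.

38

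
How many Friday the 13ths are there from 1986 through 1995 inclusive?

17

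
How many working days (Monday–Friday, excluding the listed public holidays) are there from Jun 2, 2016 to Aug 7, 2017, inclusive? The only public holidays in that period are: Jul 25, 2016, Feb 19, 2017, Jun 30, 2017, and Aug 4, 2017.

305 working days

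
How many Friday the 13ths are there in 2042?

1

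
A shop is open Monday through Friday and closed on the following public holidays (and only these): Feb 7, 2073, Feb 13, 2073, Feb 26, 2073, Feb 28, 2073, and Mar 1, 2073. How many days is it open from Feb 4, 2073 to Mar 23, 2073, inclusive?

30

Feb 4, 2073 is a Saturday.
That's 48 days from start to end, counting both.
48 = 7 × 6 + 6, so there are 6 full weeks plus 6 extra days.
Each full week contributes 5 weekdays (Mon–Fri): 6 × 5 = 30.
The 6 extra days are Sat, Sun, Mon, Tue, Wed, Thu — 4 of them qualify.
Total: 30 + 4 = 34.
Holidays: Feb 7, 2073 (Tue); Feb 13, 2073 (Mon); Feb 26, 2073 (Sun); Feb 28, 2073 (Tue); Mar 1, 2073 (Wed).
4 of the 5 holidays fall on weekdays; the rest are weekends and were already excluded.
Business days: 34 − 4 = 30.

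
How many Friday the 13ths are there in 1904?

1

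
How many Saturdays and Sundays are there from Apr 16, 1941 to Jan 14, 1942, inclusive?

78

Apr 16, 1941 is a Wednesday.
The range spans 274 days (inclusive of both endpoints).
274 = 7 × 39 + 1, so there are 39 full weeks plus 1 extra day.
Each full week contributes 2 weekend days (Sat, Sun): 39 × 2 = 78.
The 1 extra day is Wednesday — none qualify.
Total: 78 + 0 = 78.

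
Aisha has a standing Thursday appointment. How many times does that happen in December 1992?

December 1, 1992 is a Tuesday.
From December 1, 1992 to December 31, 1992 is 31 days inclusive.
31 = 7 × 4 + 3, so there are 4 full weeks plus 3 extra days.
Each full week contributes one Thursday: 4 so far.
The 3 extra days are Tuesday, Wednesday, Thursday — 1 of them qualifies.
Total: 4 + 1 = 5.

5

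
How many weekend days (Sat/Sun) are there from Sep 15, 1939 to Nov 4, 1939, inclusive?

15

Sep 15, 1939 is a Friday.
The range spans 51 days (inclusive of both endpoints).
51 = 7 × 7 + 2, so there are 7 full weeks plus 2 extra days.
Each full week contributes 2 weekend days (Sat, Sun): 7 × 2 = 14.
The 2 extra days are Fri, Sat — 1 of them qualifies.
Total: 14 + 1 = 15.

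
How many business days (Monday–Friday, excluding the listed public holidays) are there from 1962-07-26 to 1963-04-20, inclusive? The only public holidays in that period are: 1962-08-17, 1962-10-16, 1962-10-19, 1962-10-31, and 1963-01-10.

187

1962-07-26 is a Thursday.
The range spans 269 days (inclusive of both endpoints).
269 = 7 × 38 + 3, so there are 38 full weeks plus 3 extra days.
Each full week contributes 5 weekdays (Mon–Fri): 38 × 5 = 190.
The 3 extra days are Thu, Fri, Sat — 2 of them qualify.
Total: 190 + 2 = 192.
Holidays: 1962-08-17 (Fri); 1962-10-16 (Tue); 1962-10-19 (Fri); 1962-10-31 (Wed); 1963-01-10 (Thu).
All 5 holidays fall on weekdays, so subtract 5.
Business days: 192 − 5 = 187.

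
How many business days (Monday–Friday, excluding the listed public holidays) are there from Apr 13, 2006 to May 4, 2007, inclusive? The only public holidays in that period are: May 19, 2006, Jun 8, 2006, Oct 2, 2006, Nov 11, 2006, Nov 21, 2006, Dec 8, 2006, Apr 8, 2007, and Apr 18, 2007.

271 business days

Apr 13, 2006 is a Thursday.
That's 387 days from start to end, counting both.
387 = 7 × 55 + 2, so there are 55 full weeks plus 2 extra days.
Each full week contributes 5 weekdays (Mon–Fri): 55 × 5 = 275.
The 2 extra days are Thursday, Friday — 2 of them qualify.
Total: 275 + 2 = 277.
Holidays: May 19, 2006 (Fri); Jun 8, 2006 (Thu); Oct 2, 2006 (Mon); Nov 11, 2006 (Sat); Nov 21, 2006 (Tue); Dec 8, 2006 (Fri); Apr 8, 2007 (Sun); Apr 18, 2007 (Wed).
6 of the 8 holidays fall on weekdays; the rest are weekends and were already excluded.
Business days: 277 − 6 = 271.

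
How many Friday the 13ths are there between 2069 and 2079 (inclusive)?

19

Friday-the-13ths by year:
2069: Sep, Dec
2070: Jun
2071: Feb, Mar, Nov
2072: May
2073: Jan, Oct
2074: Apr, Jul
2075: Sep, Dec
2076: Mar, Nov
2077: Aug
2078: May
2079: Jan, Oct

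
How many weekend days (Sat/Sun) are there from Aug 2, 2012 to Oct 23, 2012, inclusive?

24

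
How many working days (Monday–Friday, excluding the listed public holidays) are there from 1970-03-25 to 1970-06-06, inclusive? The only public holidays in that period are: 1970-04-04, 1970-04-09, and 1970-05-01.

1970-03-25 is a Wednesday.
That's 74 days from start to end, counting both.
74 = 7 × 10 + 4, so there are 10 full weeks plus 4 extra days.
Each full week contributes 5 weekdays (Mon–Fri): 10 × 5 = 50.
The 4 extra days are Wed, Thu, Fri, Sat — 3 of them qualify.
Total: 50 + 3 = 53.
Holidays: 1970-04-04 (Sat); 1970-04-09 (Thu); 1970-05-01 (Fri).
2 of the 3 holidays fall on weekdays; the rest are weekends and were already excluded.
Business days: 53 − 2 = 51.

51 working days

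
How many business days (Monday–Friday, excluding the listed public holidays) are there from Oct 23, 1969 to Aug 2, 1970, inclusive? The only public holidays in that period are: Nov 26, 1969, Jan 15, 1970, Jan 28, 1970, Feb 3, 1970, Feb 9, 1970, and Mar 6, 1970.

Oct 23, 1969 is a Thursday.
That's 284 days from start to end, counting both.
284 = 7 × 40 + 4, so there are 40 full weeks plus 4 extra days.
Each full week contributes 5 weekdays (Mon–Fri): 40 × 5 = 200.
The 4 extra days are Thu, Fri, Sat, Sun — 2 of them qualify.
Total: 200 + 2 = 202.
Holidays: Nov 26, 1969 (Wed); Jan 15, 1970 (Thu); Jan 28, 1970 (Wed); Feb 3, 1970 (Tue); Feb 9, 1970 (Mon); Mar 6, 1970 (Fri).
All 6 holidays fall on weekdays, so subtract 6.
Business days: 202 − 6 = 196.

196 business days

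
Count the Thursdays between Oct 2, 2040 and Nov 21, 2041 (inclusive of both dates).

Oct 2, 2040 is a Tuesday.
That's 416 days from start to end, counting both.
416 = 7 × 59 + 3, so there are 59 full weeks plus 3 extra days.
Each full week contributes one Thursday: 59 so far.
The 3 extra days are Tuesday, Wednesday, Thursday — 1 of them qualifies.
Total: 59 + 1 = 60.

60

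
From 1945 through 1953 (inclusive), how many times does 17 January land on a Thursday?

Day of week of January 17 in each year:
1945: Wed, 1946: Thu ✓, 1947: Fri, 1948: Sat, 1949: Mon, 1950: Tue, 1951: Wed, 1952: Thu ✓, 1953: Sat
Thursdays: 1946, 1952.

2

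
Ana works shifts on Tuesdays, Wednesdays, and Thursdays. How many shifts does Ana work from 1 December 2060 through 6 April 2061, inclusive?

55

1 December 2060 is a Wednesday.
The range spans 127 days (inclusive of both endpoints).
127 = 7 × 18 + 1, so there are 18 full weeks plus 1 extra day.
Each full week contributes 3 days from the set (Tue, Wed, Thu): 18 × 3 = 54.
The 1 extra day is Wednesday — 1 of them qualifies.
Total: 54 + 1 = 55.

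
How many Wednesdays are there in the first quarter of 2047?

1 January 2047 is a Tuesday.
From 1 January 2047 to 31 March 2047 is 90 days inclusive.
90 = 7 × 12 + 6, so there are 12 full weeks plus 6 extra days.
Each full week contributes one Wednesday: 12 so far.
The 6 extra days are Tue, Wed, Thu, Fri, Sat, Sun — 1 of them qualifies.
Total: 12 + 1 = 13.

13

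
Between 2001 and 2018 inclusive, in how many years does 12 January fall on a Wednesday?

2

Day of week of January 12 in each year:
2001: Fri, 2002: Sat, 2003: Sun, 2004: Mon, 2005: Wed ✓, 2006: Thu, 2007: Fri, 2008: Sat, 2009: Mon, 2010: Tue, 2011: Wed ✓, 2012: Thu, 2013: Sat, 2014: Sun, 2015: Mon, 2016: Tue, 2017: Thu, 2018: Fri
Wednesdays: 2005, 2011.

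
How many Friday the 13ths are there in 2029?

2

The 13th falls on a Friday when the month's 13th has weekday Fri.
Jan 13 is Sat; Feb 13 is Tue; Mar 13 is Tue; Apr 13 is Fri ✓; May 13 is Sun; Jun 13 is Wed; Jul 13 is Fri ✓; Aug 13 is Mon; Sep 13 is Thu; Oct 13 is Sat; Nov 13 is Tue; Dec 13 is Thu.
Friday the 13ths: Apr, Jul.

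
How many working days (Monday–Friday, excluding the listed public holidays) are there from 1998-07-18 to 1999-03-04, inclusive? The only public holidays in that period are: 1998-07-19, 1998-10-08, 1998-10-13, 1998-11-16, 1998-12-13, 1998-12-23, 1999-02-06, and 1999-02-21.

1998-07-18 is a Saturday.
The range spans 230 days (inclusive of both endpoints).
230 = 7 × 32 + 6, so there are 32 full weeks plus 6 extra days.
Each full week contributes 5 weekdays (Mon–Fri): 32 × 5 = 160.
The 6 extra days are Saturday, Sunday, Monday, Tuesday, Wednesday, Thursday — 4 of them qualify.
Total: 160 + 4 = 164.
Holidays: 1998-07-19 (Sun); 1998-10-08 (Thu); 1998-10-13 (Tue); 1998-11-16 (Mon); 1998-12-13 (Sun); 1998-12-23 (Wed); 1999-02-06 (Sat); 1999-02-21 (Sun).
4 of the 8 holidays fall on weekdays; the rest are weekends and were already excluded.
Business days: 164 − 4 = 160.

160 working days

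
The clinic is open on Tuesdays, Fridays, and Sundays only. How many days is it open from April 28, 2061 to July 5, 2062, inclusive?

April 28, 2061 is a Thursday.
From April 28, 2061 to July 5, 2062 is 434 days inclusive.
434 = 7 × 62, so the span is exactly 62 full weeks.
Each full week contributes 3 days from the set (Tue, Fri, Sun): 62 × 3 = 186.
Total: 186.

186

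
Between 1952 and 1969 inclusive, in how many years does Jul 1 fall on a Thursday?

Day of week of July 1 in each year:
1952: Tue, 1953: Wed, 1954: Thu ✓, 1955: Fri, 1956: Sun, 1957: Mon, 1958: Tue, 1959: Wed, 1960: Fri, 1961: Sat, 1962: Sun, 1963: Mon, 1964: Wed, 1965: Thu ✓, 1966: Fri, 1967: Sat, 1968: Mon, 1969: Tue
Thursdays: 1954, 1965.

2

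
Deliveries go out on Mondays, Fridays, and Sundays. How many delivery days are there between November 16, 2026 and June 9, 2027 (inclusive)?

November 16, 2026 is a Monday.
That's 206 days from start to end, counting both.
206 = 7 × 29 + 3, so there are 29 full weeks plus 3 extra days.
Each full week contributes 3 days from the set (Mon, Fri, Sun): 29 × 3 = 87.
The 3 extra days are Mon, Tue, Wed — 1 of them qualifies.
Total: 87 + 1 = 88.

88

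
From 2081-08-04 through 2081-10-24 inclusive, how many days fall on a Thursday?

12 Thursdays

2081-08-04 is a Monday.
The range spans 82 days (inclusive of both endpoints).
82 = 7 × 11 + 5, so there are 11 full weeks plus 5 extra days.
Each full week contributes one Thursday: 11 so far.
The 5 extra days are Monday, Tuesday, Wednesday, Thursday, Friday — 1 of them qualifies.
Total: 11 + 1 = 12.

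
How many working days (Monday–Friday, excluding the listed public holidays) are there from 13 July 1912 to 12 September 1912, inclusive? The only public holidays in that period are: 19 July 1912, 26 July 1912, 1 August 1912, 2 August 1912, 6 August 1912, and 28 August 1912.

13 July 1912 is a Saturday.
The range spans 62 days (inclusive of both endpoints).
62 = 7 × 8 + 6, so there are 8 full weeks plus 6 extra days.
Each full week contributes 5 weekdays (Mon–Fri): 8 × 5 = 40.
The 6 extra days are Sat, Sun, Mon, Tue, Wed, Thu — 4 of them qualify.
Total: 40 + 4 = 44.
Holidays: 19 July 1912 (Fri); 26 July 1912 (Fri); 1 August 1912 (Thu); 2 August 1912 (Fri); 6 August 1912 (Tue); 28 August 1912 (Wed).
All 6 holidays fall on weekdays, so subtract 6.
Business days: 44 − 6 = 38.

38 working days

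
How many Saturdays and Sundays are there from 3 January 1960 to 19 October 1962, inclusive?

3 January 1960 is a Sunday.
That's 1021 days from start to end, counting both.
1021 = 7 × 145 + 6, so there are 145 full weeks plus 6 extra days.
Each full week contributes 2 weekend days (Sat, Sun): 145 × 2 = 290.
The 6 extra days are Sun, Mon, Tue, Wed, Thu, Fri — 1 of them qualifies.
Total: 290 + 1 = 291.

291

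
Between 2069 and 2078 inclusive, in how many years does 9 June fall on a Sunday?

Day of week of June 9 in each year:
2069: Sun ✓, 2070: Mon, 2071: Tue, 2072: Thu, 2073: Fri, 2074: Sat, 2075: Sun ✓, 2076: Tue, 2077: Wed, 2078: Thu
Sundays: 2069, 2075.

2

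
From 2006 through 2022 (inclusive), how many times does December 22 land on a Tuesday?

3

Day of week of December 22 in each year:
2006: Fri, 2007: Sat, 2008: Mon, 2009: Tue ✓, 2010: Wed, 2011: Thu, 2012: Sat, 2013: Sun, 2014: Mon, 2015: Tue ✓, 2016: Thu, 2017: Fri, 2018: Sat, 2019: Sun, 2020: Tue ✓, 2021: Wed, 2022: Thu
Tuesdays: 2009, 2015, 2020.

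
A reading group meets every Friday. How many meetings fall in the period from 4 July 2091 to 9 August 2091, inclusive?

4 July 2091 is a Wednesday.
That's 37 days from start to end, counting both.
37 = 7 × 5 + 2, so there are 5 full weeks plus 2 extra days.
Each full week contributes one Friday: 5 so far.
The 2 extra days are Wednesday, Thursday — none qualify.
Total: 5 + 0 = 5.

5 Fridays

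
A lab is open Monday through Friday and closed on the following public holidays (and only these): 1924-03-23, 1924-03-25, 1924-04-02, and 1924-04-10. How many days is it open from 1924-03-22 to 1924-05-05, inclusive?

28

1924-03-22 is a Saturday.
That's 45 days from start to end, counting both.
45 = 7 × 6 + 3, so there are 6 full weeks plus 3 extra days.
Each full week contributes 5 weekdays (Mon–Fri): 6 × 5 = 30.
The 3 extra days are Sat, Sun, Mon — 1 of them qualifies.
Total: 30 + 1 = 31.
Holidays: 1924-03-23 (Sun); 1924-03-25 (Tue); 1924-04-02 (Wed); 1924-04-10 (Thu).
3 of the 4 holidays fall on weekdays; the rest are weekends and were already excluded.
Business days: 31 − 3 = 28.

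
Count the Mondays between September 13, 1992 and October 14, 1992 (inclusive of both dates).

September 13, 1992 is a Sunday.
The range spans 32 days (inclusive of both endpoints).
32 = 7 × 4 + 4, so there are 4 full weeks plus 4 extra days.
Each full week contributes one Monday: 4 so far.
The 4 extra days are Sunday, Monday, Tuesday, Wednesday — 1 of them qualifies.
Total: 4 + 1 = 5.

5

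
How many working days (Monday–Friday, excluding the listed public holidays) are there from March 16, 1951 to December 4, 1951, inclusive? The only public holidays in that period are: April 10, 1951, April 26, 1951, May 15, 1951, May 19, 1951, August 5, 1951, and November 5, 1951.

184 working days

March 16, 1951 is a Friday.
That's 264 days from start to end, counting both.
264 = 7 × 37 + 5, so there are 37 full weeks plus 5 extra days.
Each full week contributes 5 weekdays (Mon–Fri): 37 × 5 = 185.
The 5 extra days are Friday, Saturday, Sunday, Monday, Tuesday — 3 of them qualify.
Total: 185 + 3 = 188.
Holidays: April 10, 1951 (Tue); April 26, 1951 (Thu); May 15, 1951 (Tue); May 19, 1951 (Sat); August 5, 1951 (Sun); November 5, 1951 (Mon).
4 of the 6 holidays fall on weekdays; the rest are weekends and were already excluded.
Business days: 188 − 4 = 184.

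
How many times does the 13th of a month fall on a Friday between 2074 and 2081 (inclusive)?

Friday-the-13ths by year:
2074: Apr, Jul
2075: Sep, Dec
2076: Mar, Nov
2077: Aug
2078: May
2079: Jan, Oct
2080: Sep, Dec
2081: Jun

13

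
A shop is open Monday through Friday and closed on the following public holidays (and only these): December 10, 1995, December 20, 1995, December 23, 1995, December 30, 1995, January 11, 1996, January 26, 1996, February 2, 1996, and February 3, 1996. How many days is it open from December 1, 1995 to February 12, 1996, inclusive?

48

December 1, 1995 is a Friday.
The range spans 74 days (inclusive of both endpoints).
74 = 7 × 10 + 4, so there are 10 full weeks plus 4 extra days.
Each full week contributes 5 weekdays (Mon–Fri): 10 × 5 = 50.
The 4 extra days are Fri, Sat, Sun, Mon — 2 of them qualify.
Total: 50 + 2 = 52.
Holidays: December 10, 1995 (Sun); December 20, 1995 (Wed); December 23, 1995 (Sat); December 30, 1995 (Sat); January 11, 1996 (Thu); January 26, 1996 (Fri); February 2, 1996 (Fri); February 3, 1996 (Sat).
4 of the 8 holidays fall on weekdays; the rest are weekends and were already excluded.
Business days: 52 − 4 = 48.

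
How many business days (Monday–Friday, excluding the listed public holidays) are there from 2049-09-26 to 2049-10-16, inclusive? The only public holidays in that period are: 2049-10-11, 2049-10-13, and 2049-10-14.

12 business days

2049-09-26 is a Sunday.
From 2049-09-26 to 2049-10-16 is 21 days inclusive.
21 = 7 × 3, so the span is exactly 3 full weeks.
Each full week contributes 5 weekdays (Mon–Fri): 3 × 5 = 15.
Total: 15.
Holidays: 2049-10-11 (Mon); 2049-10-13 (Wed); 2049-10-14 (Thu).
All 3 holidays fall on weekdays, so subtract 3.
Business days: 15 − 3 = 12.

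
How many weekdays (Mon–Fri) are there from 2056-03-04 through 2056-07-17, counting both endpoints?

2056-03-04 is a Saturday.
From 2056-03-04 to 2056-07-17 is 136 days inclusive.
136 = 7 × 19 + 3, so there are 19 full weeks plus 3 extra days.
Each full week contributes 5 weekdays (Mon–Fri): 19 × 5 = 95.
The 3 extra days are Saturday, Sunday, Monday — 1 of them qualifies.
Total: 95 + 1 = 96.

96 weekdays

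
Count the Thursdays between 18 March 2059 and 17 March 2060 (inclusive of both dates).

18 March 2059 is a Tuesday.
That's 366 days from start to end, counting both.
366 = 7 × 52 + 2, so there are 52 full weeks plus 2 extra days.
Each full week contributes one Thursday: 52 so far.
The 2 extra days are Tue, Wed — none qualify.
Total: 52 + 0 = 52.

52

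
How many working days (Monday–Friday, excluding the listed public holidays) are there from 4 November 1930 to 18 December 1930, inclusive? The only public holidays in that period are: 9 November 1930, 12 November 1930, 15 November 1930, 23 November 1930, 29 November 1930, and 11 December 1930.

4 November 1930 is a Tuesday.
The range spans 45 days (inclusive of both endpoints).
45 = 7 × 6 + 3, so there are 6 full weeks plus 3 extra days.
Each full week contributes 5 weekdays (Mon–Fri): 6 × 5 = 30.
The 3 extra days are Tuesday, Wednesday, Thursday — 3 of them qualify.
Total: 30 + 3 = 33.
Holidays: 9 November 1930 (Sun); 12 November 1930 (Wed); 15 November 1930 (Sat); 23 November 1930 (Sun); 29 November 1930 (Sat); 11 December 1930 (Thu).
2 of the 6 holidays fall on weekdays; the rest are weekends and were already excluded.
Business days: 33 − 2 = 31.

31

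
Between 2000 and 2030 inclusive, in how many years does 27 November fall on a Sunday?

Day of week of November 27 in each year:
2000: Mon, 2001: Tue, 2002: Wed, 2003: Thu, 2004: Sat, 2005: Sun ✓, 2006: Mon, 2007: Tue, 2008: Thu, 2009: Fri, 2010: Sat, 2011: Sun ✓, 2012: Tue, 2013: Wed, 2014: Thu, 2015: Fri, 2016: Sun ✓, 2017: Mon, 2018: Tue, 2019: Wed, 2020: Fri, 2021: Sat, 2022: Sun ✓, 2023: Mon, 2024: Wed, 2025: Thu, 2026: Fri, 2027: Sat, 2028: Mon, 2029: Tue, 2030: Wed
Sundays: 2005, 2011, 2016, 2022.

4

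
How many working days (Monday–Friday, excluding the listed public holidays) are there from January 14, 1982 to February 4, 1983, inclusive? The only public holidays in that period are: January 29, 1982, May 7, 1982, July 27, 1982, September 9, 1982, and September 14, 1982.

January 14, 1982 is a Thursday.
From January 14, 1982 to February 4, 1983 is 387 days inclusive.
387 = 7 × 55 + 2, so there are 55 full weeks plus 2 extra days.
Each full week contributes 5 weekdays (Mon–Fri): 55 × 5 = 275.
The 2 extra days are Thu, Fri — 2 of them qualify.
Total: 275 + 2 = 277.
Holidays: January 29, 1982 (Fri); May 7, 1982 (Fri); July 27, 1982 (Tue); September 9, 1982 (Thu); September 14, 1982 (Tue).
All 5 holidays fall on weekdays, so subtract 5.
Business days: 277 − 5 = 272.

272 working days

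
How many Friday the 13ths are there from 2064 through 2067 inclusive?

6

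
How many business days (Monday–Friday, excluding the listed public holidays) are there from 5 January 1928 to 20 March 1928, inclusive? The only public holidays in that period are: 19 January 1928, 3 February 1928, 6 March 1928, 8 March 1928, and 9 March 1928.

49 business days

5 January 1928 is a Thursday.
The range spans 76 days (inclusive of both endpoints).
76 = 7 × 10 + 6, so there are 10 full weeks plus 6 extra days.
Each full week contributes 5 weekdays (Mon–Fri): 10 × 5 = 50.
The 6 extra days are Thu, Fri, Sat, Sun, Mon, Tue — 4 of them qualify.
Total: 50 + 4 = 54.
Holidays: 19 January 1928 (Thu); 3 February 1928 (Fri); 6 March 1928 (Tue); 8 March 1928 (Thu); 9 March 1928 (Fri).
All 5 holidays fall on weekdays, so subtract 5.
Business days: 54 − 5 = 49.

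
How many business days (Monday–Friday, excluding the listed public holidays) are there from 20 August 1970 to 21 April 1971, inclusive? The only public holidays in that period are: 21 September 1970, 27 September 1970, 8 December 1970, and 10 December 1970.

172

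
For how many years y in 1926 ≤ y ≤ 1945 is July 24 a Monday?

3

Day of week of July 24 in each year:
1926: Sat, 1927: Sun, 1928: Tue, 1929: Wed, 1930: Thu, 1931: Fri, 1932: Sun, 1933: Mon ✓, 1934: Tue, 1935: Wed, 1936: Fri, 1937: Sat, 1938: Sun, 1939: Mon ✓, 1940: Wed, 1941: Thu, 1942: Fri, 1943: Sat, 1944: Mon ✓, 1945: Tue
Mondays: 1933, 1939, 1944.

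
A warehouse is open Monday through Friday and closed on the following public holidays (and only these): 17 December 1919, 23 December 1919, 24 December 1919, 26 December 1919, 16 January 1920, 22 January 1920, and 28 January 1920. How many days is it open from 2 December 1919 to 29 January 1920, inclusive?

36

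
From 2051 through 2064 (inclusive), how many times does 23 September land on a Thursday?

Day of week of September 23 in each year:
2051: Sat, 2052: Mon, 2053: Tue, 2054: Wed, 2055: Thu ✓, 2056: Sat, 2057: Sun, 2058: Mon, 2059: Tue, 2060: Thu ✓, 2061: Fri, 2062: Sat, 2063: Sun, 2064: Tue
Thursdays: 2055, 2060.

2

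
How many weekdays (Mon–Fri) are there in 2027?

261 weekdays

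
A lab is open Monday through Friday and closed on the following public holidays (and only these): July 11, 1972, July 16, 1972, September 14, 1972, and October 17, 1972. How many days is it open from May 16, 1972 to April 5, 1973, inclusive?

230

May 16, 1972 is a Tuesday.
The range spans 325 days (inclusive of both endpoints).
325 = 7 × 46 + 3, so there are 46 full weeks plus 3 extra days.
Each full week contributes 5 weekdays (Mon–Fri): 46 × 5 = 230.
The 3 extra days are Tue, Wed, Thu — 3 of them qualify.
Total: 230 + 3 = 233.
Holidays: July 11, 1972 (Tue); July 16, 1972 (Sun); September 14, 1972 (Thu); October 17, 1972 (Tue).
3 of the 4 holidays fall on weekdays; the rest are weekends and were already excluded.
Business days: 233 − 3 = 230.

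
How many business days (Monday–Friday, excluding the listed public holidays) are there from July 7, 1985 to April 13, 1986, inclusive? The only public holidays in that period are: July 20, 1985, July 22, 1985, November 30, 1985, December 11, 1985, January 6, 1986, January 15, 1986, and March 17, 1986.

195 business days

July 7, 1985 is a Sunday.
The range spans 281 days (inclusive of both endpoints).
281 = 7 × 40 + 1, so there are 40 full weeks plus 1 extra day.
Each full week contributes 5 weekdays (Mon–Fri): 40 × 5 = 200.
The 1 extra day is Sun — none qualify.
Total: 200 + 0 = 200.
Holidays: July 20, 1985 (Sat); July 22, 1985 (Mon); November 30, 1985 (Sat); December 11, 1985 (Wed); January 6, 1986 (Mon); January 15, 1986 (Wed); March 17, 1986 (Mon).
5 of the 7 holidays fall on weekdays; the rest are weekends and were already excluded.
Business days: 200 − 5 = 195.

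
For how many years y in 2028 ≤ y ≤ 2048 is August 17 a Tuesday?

2

Day of week of August 17 in each year:
2028: Thu, 2029: Fri, 2030: Sat, 2031: Sun, 2032: Tue ✓, 2033: Wed, 2034: Thu, 2035: Fri, 2036: Sun, 2037: Mon, 2038: Tue ✓, 2039: Wed, 2040: Fri, 2041: Sat, 2042: Sun, 2043: Mon, 2044: Wed, 2045: Thu, 2046: Fri, 2047: Sat, 2048: Mon
Tuesdays: 2032, 2038.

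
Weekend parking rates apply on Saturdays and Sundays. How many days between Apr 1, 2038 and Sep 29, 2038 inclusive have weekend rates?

Apr 1, 2038 is a Thursday.
From Apr 1, 2038 to Sep 29, 2038 is 182 days inclusive.
182 = 7 × 26, so the span is exactly 26 full weeks.
Each full week contributes 2 weekend days (Sat, Sun): 26 × 2 = 52.
Total: 52.

52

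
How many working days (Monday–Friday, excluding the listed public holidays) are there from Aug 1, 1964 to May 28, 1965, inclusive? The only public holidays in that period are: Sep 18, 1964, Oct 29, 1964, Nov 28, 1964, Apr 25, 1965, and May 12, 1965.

Aug 1, 1964 is a Saturday.
That's 301 days from start to end, counting both.
301 = 7 × 43, so the span is exactly 43 full weeks.
Each full week contributes 5 weekdays (Mon–Fri): 43 × 5 = 215.
Holidays: Sep 18, 1964 (Fri); Oct 29, 1964 (Thu); Nov 28, 1964 (Sat); Apr 25, 1965 (Sun); May 12, 1965 (Wed).
3 of the 5 holidays fall on weekdays; the rest are weekends and were already excluded.
Business days: 215 − 3 = 212.

212 working days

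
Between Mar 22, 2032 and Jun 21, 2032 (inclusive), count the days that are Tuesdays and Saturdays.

Mar 22, 2032 is a Monday.
From Mar 22, 2032 to Jun 21, 2032 is 92 days inclusive.
92 = 7 × 13 + 1, so there are 13 full weeks plus 1 extra day.
Each full week contributes 2 days from the set (Tue, Sat): 13 × 2 = 26.
The 1 extra day is Mon — none qualify.
Total: 26 + 0 = 26.

26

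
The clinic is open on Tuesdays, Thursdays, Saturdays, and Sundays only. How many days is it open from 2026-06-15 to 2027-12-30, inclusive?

322

2026-06-15 is a Monday.
That's 564 days from start to end, counting both.
564 = 7 × 80 + 4, so there are 80 full weeks plus 4 extra days.
Each full week contributes 4 days from the set (Tue, Thu, Sat, Sun): 80 × 4 = 320.
The 4 extra days are Mon, Tue, Wed, Thu — 2 of them qualify.
Total: 320 + 2 = 322.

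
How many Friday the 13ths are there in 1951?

2

The 13th falls on a Friday when the month's 13th has weekday Fri.
Jan 13 is Sat; Feb 13 is Tue; Mar 13 is Tue; Apr 13 is Fri ✓; May 13 is Sun; Jun 13 is Wed; Jul 13 is Fri ✓; Aug 13 is Mon; Sep 13 is Thu; Oct 13 is Sat; Nov 13 is Tue; Dec 13 is Thu.
Friday the 13ths: Apr, Jul.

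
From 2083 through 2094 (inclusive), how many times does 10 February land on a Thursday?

2

Day of week of February 10 in each year:
2083: Wed, 2084: Thu ✓, 2085: Sat, 2086: Sun, 2087: Mon, 2088: Tue, 2089: Thu ✓, 2090: Fri, 2091: Sat, 2092: Sun, 2093: Tue, 2094: Wed
Thursdays: 2084, 2089.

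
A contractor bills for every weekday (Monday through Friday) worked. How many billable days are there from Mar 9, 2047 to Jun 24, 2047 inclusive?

76

Mar 9, 2047 is a Saturday.
The range spans 108 days (inclusive of both endpoints).
108 = 7 × 15 + 3, so there are 15 full weeks plus 3 extra days.
Each full week contributes 5 weekdays (Mon–Fri): 15 × 5 = 75.
The 3 extra days are Sat, Sun, Mon — 1 of them qualifies.
Total: 75 + 1 = 76.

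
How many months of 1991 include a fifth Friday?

A month has five Fridays exactly when Friday falls within its first (length − 28) days.
Jan: 31 days, starts Tue → 5 of Tue, Wed, Thu
Feb: 28 days, starts Fri → 5 of (none)
Mar: 31 days, starts Fri → 5 of Fri, Sat, Sun ✓
Apr: 30 days, starts Mon → 5 of Mon, Tue
May: 31 days, starts Wed → 5 of Wed, Thu, Fri ✓
Jun: 30 days, starts Sat → 5 of Sat, Sun
Jul: 31 days, starts Mon → 5 of Mon, Tue, Wed
Aug: 31 days, starts Thu → 5 of Thu, Fri, Sat ✓
Sep: 30 days, starts Sun → 5 of Sun, Mon
Oct: 31 days, starts Tue → 5 of Tue, Wed, Thu
Nov: 30 days, starts Fri → 5 of Fri, Sat ✓
Dec: 31 days, starts Sun → 5 of Sun, Mon, Tue
Months with five Fridays: Mar, May, Aug, Nov.

4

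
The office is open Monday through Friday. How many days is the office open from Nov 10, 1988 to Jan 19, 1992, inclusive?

832

Nov 10, 1988 is a Thursday.
From Nov 10, 1988 to Jan 19, 1992 is 1166 days inclusive.
1166 = 7 × 166 + 4, so there are 166 full weeks plus 4 extra days.
Each full week contributes 5 weekdays (Mon–Fri): 166 × 5 = 830.
The 4 extra days are Thu, Fri, Sat, Sun — 2 of them qualify.
Total: 830 + 2 = 832.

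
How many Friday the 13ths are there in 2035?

The 13th falls on a Friday when the month's 13th has weekday Fri.
Jan 13 is Sat; Feb 13 is Tue; Mar 13 is Tue; Apr 13 is Fri ✓; May 13 is Sun; Jun 13 is Wed; Jul 13 is Fri ✓; Aug 13 is Mon; Sep 13 is Thu; Oct 13 is Sat; Nov 13 is Tue; Dec 13 is Thu.
Friday the 13ths: Apr, Jul.

2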